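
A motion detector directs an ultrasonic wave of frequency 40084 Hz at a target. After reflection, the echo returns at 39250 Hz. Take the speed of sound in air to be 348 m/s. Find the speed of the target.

3.7 m/s

Double Doppler shift off a moving reflector: f₂ = f₀ · (v + u)/(v − u) (u > 0 toward emitter).
Rearranging, u = v · (f₂ − f₀)/(f₂ + f₀) = 348 × -834/79334 ≈ -3.7 m/s.
So the target is moving at 3.7 m/s away from the emitter.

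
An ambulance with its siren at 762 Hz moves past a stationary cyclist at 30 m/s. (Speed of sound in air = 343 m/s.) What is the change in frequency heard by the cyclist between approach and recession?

134 Hz

Approaching: f₁ = f · v/(v − v_s) = 762 × 343/313 ≈ 835 Hz.
Receding: f₂ = f · v/(v + v_s) = 762 × 343/373 ≈ 701 Hz.
Drop: f₁ − f₂ = 2f·v·v_s/(v² − v_s²) = 2 × 762 × 343 × 30/(343² − 30²) ≈ 134 Hz.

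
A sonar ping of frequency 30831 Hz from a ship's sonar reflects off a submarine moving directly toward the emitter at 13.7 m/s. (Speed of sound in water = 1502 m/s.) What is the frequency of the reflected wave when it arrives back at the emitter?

31399 Hz

At the submarine (a moving observer), f₁ = f₀ · (v + u)/v = 30831 × 1515.7/1502 ≈ 31112 Hz.
On reflection it acts as a source moving toward the stationary detector: f₂ = f₁ · v/(v − u) = 31112 × 1502/1488.3 ≈ 31399 Hz.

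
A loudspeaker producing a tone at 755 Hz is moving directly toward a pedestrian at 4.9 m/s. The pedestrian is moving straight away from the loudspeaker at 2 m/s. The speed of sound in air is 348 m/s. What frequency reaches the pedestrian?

With source approaching and observer receding, f' = f · (v − v_o)/(v − v_s).
f' = 755 × (348 − 2)/(348 − 4.9) = 755 × 346/343.1 ≈ 761 Hz.

761 Hz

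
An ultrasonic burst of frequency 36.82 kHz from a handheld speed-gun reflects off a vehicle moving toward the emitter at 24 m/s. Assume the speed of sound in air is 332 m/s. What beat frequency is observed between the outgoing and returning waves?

5738 Hz

At the vehicle (a moving observer), f₁ = f₀ · (v + u)/v = 36.82 × 356/332 ≈ 39.48 kHz.
The reflection then acts as a moving source: f₂ = f₁ · v/(v − u) ≈ 42.56 kHz.
Equivalently f₂ = f₀ · (v + u)/(v − u).
Beat frequency (with f₀ = 36820 Hz): |f₂ − f₀| = 2u·f₀/(v − u) = 2 × 24 × 36820/308 ≈ 5738 Hz.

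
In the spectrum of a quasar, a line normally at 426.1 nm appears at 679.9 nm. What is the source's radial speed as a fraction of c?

0.436

λ'/λ₀ = 1.5956 > 1 (redshift), so the source is receding.
λ'/λ₀ = √((1 + β)/(1 − β)) for a receding source ⇒ β = (r² − 1)/(r² + 1) with r = λ'/λ₀.
β = (2.5461 − 1)/(2.5461 + 1) ≈ 0.436.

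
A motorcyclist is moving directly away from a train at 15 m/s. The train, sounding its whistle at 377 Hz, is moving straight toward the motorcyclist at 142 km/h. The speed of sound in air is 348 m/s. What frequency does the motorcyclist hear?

142 km/h = 39.44 m/s.
With source approaching and observer receding, f' = f · (v − v_o)/(v − v_s).
f' = 377 × (348 − 15)/(348 − 39.44) = 377 × 333/308.56 ≈ 407 Hz.

407 Hz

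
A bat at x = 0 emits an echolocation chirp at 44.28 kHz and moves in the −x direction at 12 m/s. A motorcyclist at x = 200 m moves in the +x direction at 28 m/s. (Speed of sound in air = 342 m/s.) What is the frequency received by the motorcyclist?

The observer lies on the +x side, so the source is heading away from the observer and the observer is heading away from the source.
Both move, so f' = f · (v − v_o)/(v + v_s).
f' = 44.28 × (342 − 28)/(342 + 12) = 44.28 × 314/354 ≈ 39.3 kHz.

39.3 kHz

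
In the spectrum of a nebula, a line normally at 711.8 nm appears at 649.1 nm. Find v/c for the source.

λ'/λ₀ = 0.9119 < 1 (blueshift), so the source is approaching.
λ'/λ₀ = √((1 − β)/(1 + β)) for an approaching source ⇒ β = (1 − r²)/(1 + r²) with r = λ'/λ₀.
β = (1 − 0.8316)/(1 + 0.8316) ≈ 0.092.

0.092c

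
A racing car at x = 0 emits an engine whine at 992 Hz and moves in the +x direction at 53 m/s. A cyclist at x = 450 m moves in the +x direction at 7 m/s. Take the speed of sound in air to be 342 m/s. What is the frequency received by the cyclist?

The observer lies on the +x side, so the source is heading toward the observer and the observer is heading away from the source.
Both move, so f' = f · (v − v_o)/(v − v_s).
f' = 992 × (342 − 7)/(342 − 53) = 992 × 335/289 ≈ 1150 Hz.

1150 Hz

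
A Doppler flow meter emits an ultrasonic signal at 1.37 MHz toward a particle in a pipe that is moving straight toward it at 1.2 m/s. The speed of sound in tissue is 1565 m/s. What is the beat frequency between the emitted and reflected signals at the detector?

The particle in a pipe first receives the wave as a moving observer: f₁ = f₀ · (v + u)/v = 1.37 × (1565 + 1.2)/1565 ≈ 1.37105 MHz.
On reflection it acts as a source moving toward the stationary detector: f₂ = f₁ · v/(v − u) = 1.37105 × 1565/1563.8 ≈ 1.37210 MHz.
Equivalently f₂ = f₀ · (v + u)/(v − u).
Beat frequency (with f₀ = 1370000 Hz): |f₂ − f₀| = 2u·f₀/(v − u) = 2 × 1.2 × 1370000/1563.8 ≈ 2103 Hz.

2103 Hz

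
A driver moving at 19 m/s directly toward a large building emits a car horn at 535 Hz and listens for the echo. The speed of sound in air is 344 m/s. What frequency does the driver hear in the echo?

598 Hz

The large building receives the sound from a moving source: f₁ = f₀ · v/(v − v_e) = 535 × 344/325 ≈ 566 Hz.
On the return leg the driver is a moving observer: f₂ = f₁ · (v + v_e)/v = 566 × 363/344 ≈ 598 Hz.
Equivalently f₂ = f₀ · (v + v_e)/(v − v_e).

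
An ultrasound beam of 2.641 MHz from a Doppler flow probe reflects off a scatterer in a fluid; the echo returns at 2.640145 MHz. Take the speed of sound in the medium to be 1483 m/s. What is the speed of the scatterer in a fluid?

Double Doppler shift off a moving reflector: f₂ = f₀ · (v + u)/(v − u) (u > 0 toward emitter).
Rearranging, u = v · (f₂ − f₀)/(f₂ + f₀) = 1483 × -0.000855/5.281145 ≈ -0.24 m/s.
So the scatterer in a fluid is moving at 0.24 m/s away from the emitter.

0.24 m/s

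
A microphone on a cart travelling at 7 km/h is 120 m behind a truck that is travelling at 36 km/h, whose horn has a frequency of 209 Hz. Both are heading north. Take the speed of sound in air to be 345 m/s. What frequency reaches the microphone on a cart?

36 km/h = 10 m/s; 7 km/h = 1.944 m/s.
The microphone on a cart is behind, so the truck is moving away from it while the microphone on a cart is moving toward the truck.
With source receding and observer approaching, f' = f · (v + v_o)/(v + v_s).
f' = 209 × (345 + 1.944)/(345 + 10) = 209 × 346.94/355 ≈ 204 Hz.

204 Hz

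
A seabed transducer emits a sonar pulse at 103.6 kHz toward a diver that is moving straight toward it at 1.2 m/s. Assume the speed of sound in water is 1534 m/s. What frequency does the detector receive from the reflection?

The diver first receives the wave as a moving observer: f₁ = f₀ · (v + u)/v = 103.6 × (1534 + 1.2)/1534 ≈ 103.7 kHz.
The reflection then acts as a moving source: f₂ = f₁ · v/(v − u) ≈ 103.8 kHz.
Equivalently f₂ = f₀ · (v + u)/(v − u).

103.8 kHz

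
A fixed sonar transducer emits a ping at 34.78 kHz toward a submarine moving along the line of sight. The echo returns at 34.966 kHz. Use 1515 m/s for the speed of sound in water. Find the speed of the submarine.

Double Doppler shift off a moving reflector: f₂ = f₀ · (v + u)/(v − u) (u > 0 toward emitter).
Rearranging, u = v · (f₂ − f₀)/(f₂ + f₀) = 1515 × 0.186/69.746 ≈ 4.0 m/s.
So the submarine is moving at 4.0 m/s toward the emitter.

4.0 m/s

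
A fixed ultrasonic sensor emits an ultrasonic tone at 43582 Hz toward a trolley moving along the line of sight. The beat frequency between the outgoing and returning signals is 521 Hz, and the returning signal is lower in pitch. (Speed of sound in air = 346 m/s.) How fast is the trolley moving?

2.08 m/s

Double Doppler shift off a moving reflector: f₂ = f₀ · (v + u)/(v − u) (u > 0 toward emitter).
Returning signal is lower, so f₂ = f₀ − Δf = 43582 − 521 = 43061 Hz.
Rearranging, u = v · (f₂ − f₀)/(f₂ + f₀) = 346 × -521/86643 ≈ -2.08 m/s.
So the trolley is moving at 2.08 m/s away from the emitter.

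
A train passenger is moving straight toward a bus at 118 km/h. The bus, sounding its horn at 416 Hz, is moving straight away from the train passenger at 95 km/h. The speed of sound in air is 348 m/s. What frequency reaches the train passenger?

423 Hz

95 km/h = 26.39 m/s; 118 km/h = 32.78 m/s.
General Doppler shift: f' = f · (v + v_o)/(v + v_s).
f' = 416 × (348 + 32.78)/(348 + 26.39) = 416 × 380.78/374.39 ≈ 423 Hz.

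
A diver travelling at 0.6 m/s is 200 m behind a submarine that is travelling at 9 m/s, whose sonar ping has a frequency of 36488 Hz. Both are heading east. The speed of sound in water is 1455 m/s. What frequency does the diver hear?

The diver is behind, so the submarine is moving away from it while the diver is moving toward the submarine.
With source receding and observer approaching, f' = f · (v + v_o)/(v + v_s).
f' = 36488 × (1455 + 0.6)/(1455 + 9) = 36488 × 1455.6/1464 ≈ 36279 Hz.

36279 Hz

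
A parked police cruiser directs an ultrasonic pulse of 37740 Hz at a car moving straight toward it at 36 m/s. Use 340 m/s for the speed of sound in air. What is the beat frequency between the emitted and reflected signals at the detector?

The car first receives the wave as a moving observer: f₁ = f₀ · (v + u)/v = 37740 × (340 + 36)/340 ≈ 41736 Hz.
On reflection it acts as a source moving toward the stationary detector: f₂ = f₁ · v/(v − u) = 41736 × 340/304 ≈ 46678 Hz.
Equivalently f₂ = f₀ · (v + u)/(v − u).
Beat frequency: |f₂ − f₀| = 2u·f₀/(v − u) = 2 × 36 × 37740/304 ≈ 8938 Hz.

8938 Hz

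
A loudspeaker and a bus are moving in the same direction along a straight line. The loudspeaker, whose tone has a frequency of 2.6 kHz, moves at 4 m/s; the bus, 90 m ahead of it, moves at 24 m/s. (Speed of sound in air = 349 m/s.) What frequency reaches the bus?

2.45 kHz

The bus is ahead, so the loudspeaker is moving toward it while the bus is moving away from the loudspeaker.
With source approaching and observer receding, f' = f · (v − v_o)/(v − v_s).
f' = 2.6 × (349 − 24)/(349 − 4) = 2.6 × 325/345 ≈ 2.45 kHz.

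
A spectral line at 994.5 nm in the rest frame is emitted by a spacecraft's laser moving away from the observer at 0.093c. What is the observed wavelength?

1091.7 nm

Relativistic Doppler for wavelength: λ' = λ₀ · √((1 + β)/(1 − β)).
λ' = 994.5 × √(1.0930/0.9070) = 994.5 × 1.09776 ≈ 1091.7 nm.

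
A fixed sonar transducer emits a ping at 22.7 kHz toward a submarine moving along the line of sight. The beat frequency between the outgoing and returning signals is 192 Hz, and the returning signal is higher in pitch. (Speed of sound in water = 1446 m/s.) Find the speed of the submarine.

Double Doppler shift off a moving reflector: f₂ = f₀ · (v + u)/(v − u) (u > 0 toward emitter).
Returning signal is higher, so f₂ = f₀ + Δf = 22700 + 192 = 22892 Hz.
Rearranging, u = v · (f₂ − f₀)/(f₂ + f₀) = 1446 × 192/45592 ≈ 6.1 m/s.
So the submarine is moving at 6.1 m/s toward the emitter.

6.1 m/s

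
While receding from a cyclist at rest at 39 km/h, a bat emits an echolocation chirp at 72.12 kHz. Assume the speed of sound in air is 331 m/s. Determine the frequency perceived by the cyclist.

39 km/h = 10.83 m/s.
Only the source moves, away from the listener, so f' = f · v/(v + v_s).
f' = 72.12 × 331/(331 + 10.83) = 72.12 × 331/341.8 ≈ 69.8 kHz.

69.8 kHz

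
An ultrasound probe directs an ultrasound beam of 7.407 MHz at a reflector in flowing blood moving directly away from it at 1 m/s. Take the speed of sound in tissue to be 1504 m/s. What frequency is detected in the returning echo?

7.397 MHz

At the reflector in flowing blood (a moving observer), f₁ = f₀ · (v − u)/v = 7.407 × 1503/1504 ≈ 7.402 MHz.
On reflection it acts as a source moving away from the stationary detector: f₂ = f₁ · v/(v + u) = 7.402 × 1504/1505 ≈ 7.397 MHz.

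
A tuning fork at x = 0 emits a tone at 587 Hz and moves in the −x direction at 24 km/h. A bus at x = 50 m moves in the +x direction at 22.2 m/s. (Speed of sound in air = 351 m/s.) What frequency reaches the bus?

24 km/h = 6.667 m/s.
The observer lies on the +x side, so the source is heading away from the observer and the observer is heading away from the source.
With source receding and observer receding, f' = f · (v − v_o)/(v + v_s).
f' = 587 × (351 − 22.2)/(351 + 6.667) = 587 × 328.8/357.67 ≈ 540 Hz.

540 Hz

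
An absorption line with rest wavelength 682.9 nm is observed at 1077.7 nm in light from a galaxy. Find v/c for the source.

0.427c

λ'/λ₀ = 1.5781 > 1 (redshift), so the source is receding.
λ'/λ₀ = √((1 + β)/(1 − β)) for a receding source ⇒ β = (r² − 1)/(r² + 1) with r = λ'/λ₀.
β = (2.4905 − 1)/(2.4905 + 1) ≈ 0.427.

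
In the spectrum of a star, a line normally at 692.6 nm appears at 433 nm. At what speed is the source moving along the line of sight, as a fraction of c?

λ'/λ₀ = 0.6252 < 1 (blueshift), so the source is approaching.
λ'/λ₀ = √((1 − β)/(1 + β)) for an approaching source ⇒ β = (1 − r²)/(1 + r²) with r = λ'/λ₀.
β = (1 − 0.3909)/(1 + 0.3909) ≈ 0.438.

0.438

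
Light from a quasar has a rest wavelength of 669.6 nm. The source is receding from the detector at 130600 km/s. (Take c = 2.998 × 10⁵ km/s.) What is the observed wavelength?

β = v/c = 130600/299800 = 0.4356.
Relativistic Doppler for wavelength: λ' = λ₀ · √((1 + β)/(1 − β)).
λ' = 669.6 × √(1.4356/0.5644) = 669.6 × 1.59491 ≈ 1068.0 nm.

1068.0 nm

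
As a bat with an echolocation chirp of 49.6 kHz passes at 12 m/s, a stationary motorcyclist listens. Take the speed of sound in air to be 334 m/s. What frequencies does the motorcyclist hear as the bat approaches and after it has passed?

Approaching: f₁ = f · v/(v − v_s) = 49.6 × 334/322 ≈ 51.4 kHz.
Receding: f₂ = f · v/(v + v_s) = 49.6 × 334/346 ≈ 47.9 kHz.

51.4 kHz approaching; 47.9 kHz receding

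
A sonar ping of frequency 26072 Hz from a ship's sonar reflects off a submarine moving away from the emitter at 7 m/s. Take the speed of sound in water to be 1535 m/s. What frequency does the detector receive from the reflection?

25835 Hz

At the submarine (a moving observer), f₁ = f₀ · (v − u)/v = 26072 × 1528/1535 ≈ 25953 Hz.
The reflection then acts as a moving source: f₂ = f₁ · v/(v + u) ≈ 25835 Hz.
Equivalently f₂ = f₀ · (v − u)/(v + u).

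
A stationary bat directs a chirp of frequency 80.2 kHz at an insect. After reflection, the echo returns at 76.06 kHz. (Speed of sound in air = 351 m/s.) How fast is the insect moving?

9.3 m/s

Double Doppler shift off a moving reflector: f₂ = f₀ · (v + u)/(v − u) (u > 0 toward emitter).
Rearranging, u = v · (f₂ − f₀)/(f₂ + f₀) = 351 × -4.14/156.26 ≈ -9.3 m/s.
So the insect is moving at 9.3 m/s away from the emitter.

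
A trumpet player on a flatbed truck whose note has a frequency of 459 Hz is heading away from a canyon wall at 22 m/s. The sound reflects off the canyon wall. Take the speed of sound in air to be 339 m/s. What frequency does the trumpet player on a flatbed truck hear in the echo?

The canyon wall receives the sound from a moving source: f₁ = f₀ · v/(v + v_e) = 459 × 339/361 ≈ 431 Hz.
On the return leg the trumpet player on a flatbed truck is a moving observer: f₂ = f₁ · (v − v_e)/v = 431 × 317/339 ≈ 403 Hz.

403 Hz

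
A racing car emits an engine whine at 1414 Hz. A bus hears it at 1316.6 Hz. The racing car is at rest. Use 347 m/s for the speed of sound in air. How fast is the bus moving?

f' < f, so the bus is receding.
f' = f · (v − v_o)/v ⇒ v_o = v · |f'/f − 1|.
v_o = 347 × |1316.6/1414 − 1| = 347 × 0.06888 ≈ 23.9 m/s.

23.9 m/s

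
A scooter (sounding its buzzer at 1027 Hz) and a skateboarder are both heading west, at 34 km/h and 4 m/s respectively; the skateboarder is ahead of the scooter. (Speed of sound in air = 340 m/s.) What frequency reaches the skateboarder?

1044 Hz

34 km/h = 9.444 m/s.
The skateboarder is ahead, so the scooter is moving toward it while the skateboarder is moving away from the scooter.
With source approaching and observer receding, f' = f · (v − v_o)/(v − v_s).
f' = 1027 × (340 − 4)/(340 − 9.444) = 1027 × 336/330.56 ≈ 1044 Hz.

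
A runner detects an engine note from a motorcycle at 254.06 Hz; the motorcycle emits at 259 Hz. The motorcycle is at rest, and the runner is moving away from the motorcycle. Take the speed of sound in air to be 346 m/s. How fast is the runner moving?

6.6 m/s

f' = f · (v − v_o)/v ⇒ v_o = v · |f'/f − 1|.
v_o = 346 × |254.06/259 − 1| = 346 × 0.01907 ≈ 6.6 m/s.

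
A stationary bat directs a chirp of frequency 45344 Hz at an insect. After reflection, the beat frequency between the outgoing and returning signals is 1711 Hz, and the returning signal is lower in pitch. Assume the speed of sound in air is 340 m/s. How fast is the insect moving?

6.5 m/s

Double Doppler shift off a moving reflector: f₂ = f₀ · (v + u)/(v − u) (u > 0 toward emitter).
Returning signal is lower, so f₂ = f₀ − Δf = 45344 − 1711 = 43633 Hz.
Rearranging, u = v · (f₂ − f₀)/(f₂ + f₀) = 340 × -1711/88977 ≈ -6.5 m/s.
So the insect is moving at 6.5 m/s away from the emitter.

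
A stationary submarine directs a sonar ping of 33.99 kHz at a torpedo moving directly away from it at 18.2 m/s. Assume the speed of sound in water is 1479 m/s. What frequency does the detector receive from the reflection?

33.2 kHz

At the torpedo (a moving observer), f₁ = f₀ · (v − u)/v = 33.99 × 1460.8/1479 ≈ 33.6 kHz.
On reflection it acts as a source moving away from the stationary detector: f₂ = f₁ · v/(v + u) = 33.6 × 1479/1497.2 ≈ 33.2 kHz.
Equivalently f₂ = f₀ · (v − u)/(v + u).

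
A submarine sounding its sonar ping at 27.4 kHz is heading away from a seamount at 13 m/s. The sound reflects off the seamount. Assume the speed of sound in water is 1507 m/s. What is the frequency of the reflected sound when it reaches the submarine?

26.9 kHz

The seamount receives the sound from a moving source: f₁ = f₀ · v/(v + v_e) = 27.4 × 1507/1520 ≈ 27.2 kHz.
On the return leg the submarine is a moving observer: f₂ = f₁ · (v − v_e)/v = 27.2 × 1494/1507 ≈ 26.9 kHz.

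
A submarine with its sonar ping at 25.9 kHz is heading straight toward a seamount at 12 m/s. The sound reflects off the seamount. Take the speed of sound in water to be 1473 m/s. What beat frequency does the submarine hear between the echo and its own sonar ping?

The seamount receives the sound from a moving source: f₁ = f₀ · v/(v − v_e) = 25.9 × 1473/1461 ≈ 26.113 kHz.
On the return leg the submarine is a moving observer: f₂ = f₁ · (v + v_e)/v = 26.113 × 1485/1473 ≈ 26.325 kHz.
Beat against the emitted tone (with f₀ = 25900 Hz): |f₂ − f₀| = 2v_e·f₀/(v − v_e) = 2 × 12 × 25900/1461 ≈ 425 Hz.

425 Hz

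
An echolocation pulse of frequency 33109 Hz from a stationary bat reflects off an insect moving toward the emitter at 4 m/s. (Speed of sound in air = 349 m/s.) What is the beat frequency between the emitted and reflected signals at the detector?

The insect first receives the wave as a moving observer: f₁ = f₀ · (v + u)/v = 33109 × (349 + 4)/349 ≈ 33488 Hz.
On reflection it acts as a source moving toward the stationary detector: f₂ = f₁ · v/(v − u) = 33488 × 349/345 ≈ 33877 Hz.
Equivalently f₂ = f₀ · (v + u)/(v − u).
Beat frequency: |f₂ − f₀| = 2u·f₀/(v − u) = 2 × 4 × 33109/345 ≈ 768 Hz.

768 Hz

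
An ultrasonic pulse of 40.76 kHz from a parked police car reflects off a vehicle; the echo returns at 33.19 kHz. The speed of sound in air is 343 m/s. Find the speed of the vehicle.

35 m/s

Double Doppler shift off a moving reflector: f₂ = f₀ · (v + u)/(v − u) (u > 0 toward emitter).
Rearranging, u = v · (f₂ − f₀)/(f₂ + f₀) = 343 × -7.57/73.95 ≈ -35 m/s.
So the vehicle is moving at 35 m/s away from the emitter.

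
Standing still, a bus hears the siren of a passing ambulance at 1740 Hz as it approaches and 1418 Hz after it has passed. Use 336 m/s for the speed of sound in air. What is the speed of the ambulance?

34 m/s

f₁/f₂ = (v + v_s)/(v − v_s), so v_s = v · (f₁ − f₂)/(f₁ + f₂).
v_s = 336 × (1740 − 1418)/(1740 + 1418) = 336 × 322/3158 ≈ 34 m/s.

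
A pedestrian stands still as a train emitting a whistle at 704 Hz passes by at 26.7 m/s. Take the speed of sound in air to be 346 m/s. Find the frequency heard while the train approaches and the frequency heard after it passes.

763 Hz approaching; 654 Hz receding

Approaching: f₁ = f · v/(v − v_s) = 704 × 346/319.3 ≈ 763 Hz.
Receding: f₂ = f · v/(v + v_s) = 704 × 346/372.7 ≈ 654 Hz.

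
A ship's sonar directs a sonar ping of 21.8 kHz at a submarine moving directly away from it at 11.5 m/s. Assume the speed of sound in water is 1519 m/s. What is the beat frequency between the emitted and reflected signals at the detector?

At the submarine (a moving observer), f₁ = f₀ · (v − u)/v = 21.8 × 1507.5/1519 ≈ 21.635 kHz.
On reflection it acts as a source moving away from the stationary detector: f₂ = f₁ · v/(v + u) = 21.635 × 1519/1530.5 ≈ 21.472 kHz.
Beat frequency (with f₀ = 21800 Hz): |f₂ − f₀| = 2u·f₀/(v + u) = 2 × 11.5 × 21800/1530.5 ≈ 328 Hz.

328 Hz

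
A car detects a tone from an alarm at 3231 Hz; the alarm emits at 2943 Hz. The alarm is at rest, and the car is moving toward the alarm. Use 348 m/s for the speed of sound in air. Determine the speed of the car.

34 m/s

f' = f · (v + v_o)/v ⇒ v_o = v · |f'/f − 1|.
v_o = 348 × |3231/2943 − 1| = 348 × 0.09786 ≈ 34 m/s.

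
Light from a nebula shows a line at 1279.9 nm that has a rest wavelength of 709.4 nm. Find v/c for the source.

λ'/λ₀ = 1.8042 > 1 (redshift), so the source is receding.
λ'/λ₀ = √((1 + β)/(1 − β)) for a receding source ⇒ β = (r² − 1)/(r² + 1) with r = λ'/λ₀.
β = (3.2551 − 1)/(3.2551 + 1) ≈ 0.530.

0.530c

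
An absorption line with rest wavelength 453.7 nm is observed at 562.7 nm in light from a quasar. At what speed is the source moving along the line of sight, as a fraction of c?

0.212c

λ'/λ₀ = 1.2402 > 1 (redshift), so the source is receding.
λ'/λ₀ = √((1 + β)/(1 − β)) for a receding source ⇒ β = (r² − 1)/(r² + 1) with r = λ'/λ₀.
β = (1.5382 − 1)/(1.5382 + 1) ≈ 0.212.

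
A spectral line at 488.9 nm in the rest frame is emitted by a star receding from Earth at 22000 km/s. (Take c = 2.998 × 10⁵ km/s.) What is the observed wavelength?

526.2 nm

β = v/c = 22000/299800 = 0.0734.
Relativistic Doppler for wavelength: λ' = λ₀ · √((1 + β)/(1 − β)).
λ' = 488.9 × √(1.0734/0.9266) = 488.9 × 1.07628 ≈ 526.2 nm.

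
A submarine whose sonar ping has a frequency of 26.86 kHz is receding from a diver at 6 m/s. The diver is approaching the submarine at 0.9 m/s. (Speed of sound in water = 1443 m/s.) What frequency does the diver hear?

26.8 kHz

Both move, so f' = f · (v + v_o)/(v + v_s).
f' = 26.86 × (1443 + 0.9)/(1443 + 6) = 26.86 × 1443.9/1449 ≈ 26.8 kHz.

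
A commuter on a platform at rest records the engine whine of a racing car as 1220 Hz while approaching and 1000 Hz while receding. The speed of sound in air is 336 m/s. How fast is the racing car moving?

f₁/f₂ = (v + v_s)/(v − v_s), so v_s = v · (f₁ − f₂)/(f₁ + f₂).
v_s = 336 × (1220 − 1000)/(1220 + 1000) = 336 × 220/2220 ≈ 33 m/s.

33 m/s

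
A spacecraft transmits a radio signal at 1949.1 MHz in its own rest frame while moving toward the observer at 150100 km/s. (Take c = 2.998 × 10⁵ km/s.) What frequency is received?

β = v/c = 150100/299800 = 0.5007.
Relativistic Doppler for frequency: f' = f₀ · √((1 + β)/(1 − β)).
f' = 1949.1 × √(1.5007/0.4993) = 1949.1 × 1.73359 ≈ 3378.9 MHz.

3378.9 MHz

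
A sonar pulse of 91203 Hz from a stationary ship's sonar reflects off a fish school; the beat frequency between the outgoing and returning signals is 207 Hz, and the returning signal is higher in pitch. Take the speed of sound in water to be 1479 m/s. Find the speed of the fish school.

1.68 m/s

Double Doppler shift off a moving reflector: f₂ = f₀ · (v + u)/(v − u) (u > 0 toward emitter).
Returning signal is higher, so f₂ = f₀ + Δf = 91203 + 207 = 91410 Hz.
Rearranging, u = v · (f₂ − f₀)/(f₂ + f₀) = 1479 × 207/182613 ≈ 1.68 m/s.
So the fish school is moving at 1.68 m/s toward the emitter.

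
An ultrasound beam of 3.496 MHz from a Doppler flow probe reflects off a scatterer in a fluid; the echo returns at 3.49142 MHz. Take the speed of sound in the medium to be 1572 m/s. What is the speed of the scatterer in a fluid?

Double Doppler shift off a moving reflector: f₂ = f₀ · (v + u)/(v − u) (u > 0 toward emitter).
Rearranging, u = v · (f₂ − f₀)/(f₂ + f₀) = 1572 × -0.00458/6.98742 ≈ -1.03 m/s.
So the scatterer in a fluid is moving at 1.03 m/s away from the emitter.

1.03 m/s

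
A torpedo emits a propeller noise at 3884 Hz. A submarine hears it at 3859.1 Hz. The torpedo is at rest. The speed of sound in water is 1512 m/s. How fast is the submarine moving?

f' < f, so the submarine is receding.
f' = f · (v − v_o)/v ⇒ v_o = v · |f'/f − 1|.
v_o = 1512 × |3859.1/3884 − 1| = 1512 × 0.006411 ≈ 9.7 m/s.

9.7 m/s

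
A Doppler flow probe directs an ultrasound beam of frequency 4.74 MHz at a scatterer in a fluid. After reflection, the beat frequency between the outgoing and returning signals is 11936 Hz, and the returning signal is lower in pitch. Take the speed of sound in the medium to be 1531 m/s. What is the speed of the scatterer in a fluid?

Double Doppler shift off a moving reflector: f₂ = f₀ · (v + u)/(v − u) (u > 0 toward emitter).
Returning signal is lower, so f₂ = f₀ − Δf = 4740000 − 11936 = 4728064 Hz.
Rearranging, u = v · (f₂ − f₀)/(f₂ + f₀) = 1531 × -11936/9468064 ≈ -1.93 m/s.
So the scatterer in a fluid is moving at 1.93 m/s away from the emitter.

1.93 m/s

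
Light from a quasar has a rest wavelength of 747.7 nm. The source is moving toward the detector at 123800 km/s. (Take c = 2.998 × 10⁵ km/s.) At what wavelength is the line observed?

β = v/c = 123800/299800 = 0.4129.
Relativistic Doppler for wavelength: λ' = λ₀ · √((1 − β)/(1 + β)).
λ' = 747.7 × √(0.5871/1.4129) = 747.7 × 0.64458 ≈ 482.0 nm.

482.0 nm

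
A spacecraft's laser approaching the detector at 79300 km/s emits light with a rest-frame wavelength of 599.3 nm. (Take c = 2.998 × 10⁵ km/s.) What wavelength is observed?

457.1 nm

β = v/c = 79300/299800 = 0.2645.
Relativistic Doppler for wavelength: λ' = λ₀ · √((1 − β)/(1 + β)).
λ' = 599.3 × √(0.7355/1.2645) = 599.3 × 0.76265 ≈ 457.1 nm.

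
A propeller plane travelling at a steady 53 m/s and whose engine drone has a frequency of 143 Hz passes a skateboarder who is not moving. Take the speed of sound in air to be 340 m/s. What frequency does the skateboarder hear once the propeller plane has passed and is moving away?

124 Hz

Receding: f₂ = f · v/(v + v_s) = 143 × 340/393 ≈ 124 Hz.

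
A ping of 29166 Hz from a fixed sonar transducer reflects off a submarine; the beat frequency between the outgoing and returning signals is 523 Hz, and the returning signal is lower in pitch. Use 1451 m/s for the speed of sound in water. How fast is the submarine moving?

13.1 m/s

Double Doppler shift off a moving reflector: f₂ = f₀ · (v + u)/(v − u) (u > 0 toward emitter).
Returning signal is lower, so f₂ = f₀ − Δf = 29166 − 523 = 28643 Hz.
Rearranging, u = v · (f₂ − f₀)/(f₂ + f₀) = 1451 × -523/57809 ≈ -13.1 m/s.
So the submarine is moving at 13.1 m/s away from the emitter.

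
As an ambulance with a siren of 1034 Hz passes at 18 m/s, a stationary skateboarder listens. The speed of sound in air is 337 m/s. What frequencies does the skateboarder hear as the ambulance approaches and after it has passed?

1092 Hz approaching; 982 Hz receding

Approaching: f₁ = f · v/(v − v_s) = 1034 × 337/319 ≈ 1092 Hz.
Receding: f₂ = f · v/(v + v_s) = 1034 × 337/355 ≈ 982 Hz.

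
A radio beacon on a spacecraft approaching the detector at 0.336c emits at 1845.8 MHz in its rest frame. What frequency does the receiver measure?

Relativistic Doppler for frequency: f' = f₀ · √((1 + β)/(1 − β)).
f' = 1845.8 × √(1.3360/0.6640) = 1845.8 × 1.41847 ≈ 2618.2 MHz.

2618.2 MHz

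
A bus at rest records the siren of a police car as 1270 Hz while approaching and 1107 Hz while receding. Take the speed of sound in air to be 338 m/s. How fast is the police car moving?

f₁/f₂ = (v + v_s)/(v − v_s), so v_s = v · (f₁ − f₂)/(f₁ + f₂).
v_s = 338 × (1270 − 1107)/(1270 + 1107) = 338 × 163/2377 ≈ 23.2 m/s.

23.2 m/s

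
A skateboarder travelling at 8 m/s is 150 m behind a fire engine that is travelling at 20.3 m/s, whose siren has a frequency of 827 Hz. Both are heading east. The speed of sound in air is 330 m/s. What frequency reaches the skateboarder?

798 Hz

The skateboarder is behind, so the fire engine is moving away from it while the skateboarder is moving toward the fire engine.
With source receding and observer approaching, f' = f · (v + v_o)/(v + v_s).
f' = 827 × (330 + 8)/(330 + 20.3) = 827 × 338/350.3 ≈ 798 Hz.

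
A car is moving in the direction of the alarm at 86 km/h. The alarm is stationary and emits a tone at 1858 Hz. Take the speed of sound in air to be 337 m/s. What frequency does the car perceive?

1990 Hz

86 km/h = 23.89 m/s.
Only the observer moves, toward the source, so f' = f · (v + v_o)/v.
f' = 1858 × (337 + 23.89)/337 = 1858 × 360.89/337 ≈ 1990 Hz.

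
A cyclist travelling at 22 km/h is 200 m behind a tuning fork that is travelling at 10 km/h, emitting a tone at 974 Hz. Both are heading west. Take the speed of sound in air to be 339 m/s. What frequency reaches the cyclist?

983 Hz

10 km/h = 2.778 m/s; 22 km/h = 6.111 m/s.
The cyclist is behind, so the tuning fork is moving away from it while the cyclist is moving toward the tuning fork.
With source receding and observer approaching, f' = f · (v + v_o)/(v + v_s).
f' = 974 × (339 + 6.111)/(339 + 2.778) = 974 × 345.11/341.78 ≈ 983 Hz.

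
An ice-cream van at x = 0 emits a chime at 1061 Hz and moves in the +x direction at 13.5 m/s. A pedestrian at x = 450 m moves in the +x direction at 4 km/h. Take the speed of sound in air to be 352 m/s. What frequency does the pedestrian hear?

4 km/h = 1.111 m/s.
The observer lies on the +x side, so the source is heading toward the observer and the observer is heading away from the source.
With source approaching and observer receding, f' = f · (v − v_o)/(v − v_s).
f' = 1061 × (352 − 1.111)/(352 − 13.5) = 1061 × 350.89/338.5 ≈ 1100 Hz.

1100 Hz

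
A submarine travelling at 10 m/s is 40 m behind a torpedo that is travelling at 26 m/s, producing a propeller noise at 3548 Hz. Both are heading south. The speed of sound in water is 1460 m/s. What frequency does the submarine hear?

3510 Hz

The submarine is behind, so the torpedo is moving away from it while the submarine is moving toward the torpedo.
With source receding and observer approaching, f' = f · (v + v_o)/(v + v_s).
f' = 3548 × (1460 + 10)/(1460 + 26) = 3548 × 1470/1486 ≈ 3510 Hz.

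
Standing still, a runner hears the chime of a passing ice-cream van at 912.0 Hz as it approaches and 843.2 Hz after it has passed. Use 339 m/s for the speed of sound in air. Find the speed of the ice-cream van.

f₁/f₂ = (v + v_s)/(v − v_s), so v_s = v · (f₁ − f₂)/(f₁ + f₂).
v_s = 339 × (912.0 − 843.2)/(912.0 + 843.2) = 339 × 68.8/1755.2 ≈ 13.3 m/s.

13.3 m/s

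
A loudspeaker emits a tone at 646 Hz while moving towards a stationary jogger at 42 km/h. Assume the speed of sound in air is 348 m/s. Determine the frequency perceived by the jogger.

42 km/h = 11.67 m/s.
Only the source moves, toward the listener, so f' = f · v/(v − v_s).
f' = 646 × 348/(348 − 11.67) = 646 × 348/336.3 ≈ 668 Hz.

668 Hz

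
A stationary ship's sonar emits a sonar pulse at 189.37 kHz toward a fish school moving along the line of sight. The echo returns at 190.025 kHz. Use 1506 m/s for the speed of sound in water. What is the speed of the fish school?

2.60 m/s

Double Doppler shift off a moving reflector: f₂ = f₀ · (v + u)/(v − u) (u > 0 toward emitter).
Rearranging, u = v · (f₂ − f₀)/(f₂ + f₀) = 1506 × 0.655/379.395 ≈ 2.60 m/s.
So the fish school is moving at 2.60 m/s toward the emitter.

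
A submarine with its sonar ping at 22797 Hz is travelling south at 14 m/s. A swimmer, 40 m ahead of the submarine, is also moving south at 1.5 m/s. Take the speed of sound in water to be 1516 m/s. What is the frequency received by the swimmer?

22987 Hz

The swimmer is ahead, so the submarine is moving toward it while the swimmer is moving away from the submarine.
With source approaching and observer receding, f' = f · (v − v_o)/(v − v_s).
f' = 22797 × (1516 − 1.5)/(1516 − 14) = 22797 × 1514.5/1502 ≈ 22987 Hz.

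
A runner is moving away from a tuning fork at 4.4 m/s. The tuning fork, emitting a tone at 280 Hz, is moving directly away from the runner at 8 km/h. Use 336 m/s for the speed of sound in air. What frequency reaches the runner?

8 km/h = 2.222 m/s.
With source receding and observer receding, f' = f · (v − v_o)/(v + v_s).
f' = 280 × (336 − 4.4)/(336 + 2.222) = 280 × 331.6/338.22 ≈ 275 Hz.

275 Hz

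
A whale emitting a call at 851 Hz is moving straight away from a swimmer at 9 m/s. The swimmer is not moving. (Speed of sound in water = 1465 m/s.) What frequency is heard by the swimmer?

Only the source moves, away from the listener, so f' = f · v/(v + v_s).
f' = 851 × 1465/(1465 + 9) = 851 × 1465/1474 ≈ 846 Hz.

846 Hz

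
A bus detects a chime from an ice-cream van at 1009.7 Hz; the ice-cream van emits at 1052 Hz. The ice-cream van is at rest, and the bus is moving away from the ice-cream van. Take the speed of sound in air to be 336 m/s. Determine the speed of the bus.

f' = f · (v − v_o)/v ⇒ v_o = v · |f'/f − 1|.
v_o = 336 × |1009.7/1052 − 1| = 336 × 0.04021 ≈ 13.5 m/s.

13.5 m/s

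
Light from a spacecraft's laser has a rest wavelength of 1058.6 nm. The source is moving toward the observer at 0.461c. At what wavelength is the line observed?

Relativistic Doppler for wavelength: λ' = λ₀ · √((1 − β)/(1 + β)).
λ' = 1058.6 × √(0.5390/1.4610) = 1058.6 × 0.60739 ≈ 643.0 nm.

643.0 nm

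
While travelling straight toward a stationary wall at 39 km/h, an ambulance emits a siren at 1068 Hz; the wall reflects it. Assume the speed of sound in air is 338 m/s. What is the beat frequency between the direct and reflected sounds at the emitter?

39 km/h = 10.83 m/s.
The wall receives the sound from a moving source: f₁ = f₀ · v/(v − v_e) = 1068 × 338/327.17 ≈ 1103.4 Hz.
On the return leg the ambulance is a moving observer: f₂ = f₁ · (v + v_e)/v = 1103.4 × 348.83/338 ≈ 1138.7 Hz.
Equivalently f₂ = f₀ · (v + v_e)/(v − v_e).
Beat against the emitted tone: |f₂ − f₀| = 2v_e·f₀/(v − v_e) = 2 × 10.83 × 1068/327.17 ≈ 71 Hz.

71 Hz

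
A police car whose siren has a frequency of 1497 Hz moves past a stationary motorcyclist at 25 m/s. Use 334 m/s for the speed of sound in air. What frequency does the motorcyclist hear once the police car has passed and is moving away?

Receding: f₂ = f · v/(v + v_s) = 1497 × 334/359 ≈ 1393 Hz.

1393 Hz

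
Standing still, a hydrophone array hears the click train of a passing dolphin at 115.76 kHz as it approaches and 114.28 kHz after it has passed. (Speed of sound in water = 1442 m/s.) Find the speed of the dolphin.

9.3 m/s

f₁/f₂ = (v + v_s)/(v − v_s), so v_s = v · (f₁ − f₂)/(f₁ + f₂).
v_s = 1442 × (115.76 − 114.28)/(115.76 + 114.28) = 1442 × 1.48/230.04 ≈ 9.3 m/s.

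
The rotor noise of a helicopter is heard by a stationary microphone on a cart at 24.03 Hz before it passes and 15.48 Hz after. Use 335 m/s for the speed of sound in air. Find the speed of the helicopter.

f₁/f₂ = (v + v_s)/(v − v_s), so v_s = v · (f₁ − f₂)/(f₁ + f₂).
v_s = 335 × (24.03 − 15.48)/(24.03 + 15.48) = 335 × 8.55/39.51 ≈ 72 m/s.

72 m/s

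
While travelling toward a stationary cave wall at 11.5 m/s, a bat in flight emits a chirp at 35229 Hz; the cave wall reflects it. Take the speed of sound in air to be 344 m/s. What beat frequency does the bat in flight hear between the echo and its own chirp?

2437 Hz

The cave wall receives the sound from a moving source: f₁ = f₀ · v/(v − v_e) = 35229 × 344/332.5 ≈ 36447 Hz.
On the return leg the bat in flight is a moving observer: f₂ = f₁ · (v + v_e)/v = 36447 × 355.5/344 ≈ 37666 Hz.
Equivalently f₂ = f₀ · (v + v_e)/(v − v_e).
Beat against the emitted tone: |f₂ − f₀| = 2v_e·f₀/(v − v_e) = 2 × 11.5 × 35229/332.5 ≈ 2437 Hz.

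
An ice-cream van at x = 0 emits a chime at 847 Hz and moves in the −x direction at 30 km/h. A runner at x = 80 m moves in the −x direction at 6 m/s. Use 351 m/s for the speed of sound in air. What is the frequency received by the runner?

30 km/h = 8.333 m/s.
The observer lies on the +x side, so the source is heading away from the observer and the observer is heading toward the source.
With source receding and observer approaching, f' = f · (v + v_o)/(v + v_s).
f' = 847 × (351 + 6)/(351 + 8.333) = 847 × 357/359.33 ≈ 842 Hz.

842 Hz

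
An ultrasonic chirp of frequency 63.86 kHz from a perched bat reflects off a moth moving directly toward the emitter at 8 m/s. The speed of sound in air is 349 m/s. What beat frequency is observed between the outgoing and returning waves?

2996 Hz

The moth first receives the wave as a moving observer: f₁ = f₀ · (v + u)/v = 63.86 × (349 + 8)/349 ≈ 65.32 kHz.
The reflection then acts as a moving source: f₂ = f₁ · v/(v − u) ≈ 66.86 kHz.
Equivalently f₂ = f₀ · (v + u)/(v − u).
Beat frequency (with f₀ = 63860 Hz): |f₂ − f₀| = 2u·f₀/(v − u) = 2 × 8 × 63860/341 ≈ 2996 Hz.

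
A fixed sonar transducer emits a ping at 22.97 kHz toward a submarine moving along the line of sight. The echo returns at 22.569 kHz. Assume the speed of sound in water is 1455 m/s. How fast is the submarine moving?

Double Doppler shift off a moving reflector: f₂ = f₀ · (v + u)/(v − u) (u > 0 toward emitter).
Rearranging, u = v · (f₂ − f₀)/(f₂ + f₀) = 1455 × -0.401/45.539 ≈ -12.8 m/s.
So the submarine is moving at 12.8 m/s away from the emitter.

12.8 m/s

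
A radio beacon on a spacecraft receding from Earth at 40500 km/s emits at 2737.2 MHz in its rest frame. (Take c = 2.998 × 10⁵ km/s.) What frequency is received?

β = v/c = 40500/299800 = 0.1351.
Relativistic Doppler for frequency: f' = f₀ · √((1 − β)/(1 + β)).
f' = 2737.2 × √(0.8649/1.1351) = 2737.2 × 0.87291 ≈ 2389.3 MHz.

2389.3 MHz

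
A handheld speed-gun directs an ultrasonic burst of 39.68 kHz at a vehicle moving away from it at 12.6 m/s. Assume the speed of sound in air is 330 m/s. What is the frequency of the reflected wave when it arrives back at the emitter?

36.8 kHz

At the vehicle (a moving observer), f₁ = f₀ · (v − u)/v = 39.68 × 317.4/330 ≈ 38.2 kHz.
The reflection then acts as a moving source: f₂ = f₁ · v/(v + u) ≈ 36.8 kHz.
Equivalently f₂ = f₀ · (v − u)/(v + u).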